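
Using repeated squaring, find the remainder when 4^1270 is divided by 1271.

4^1 ≡ 4 (mod 1271)
4^2 ≡ 4^2 = 16 ≡ 16 (mod 1271)
4^4 ≡ 16^2 = 256 ≡ 256 (mod 1271)
4^8 ≡ 256^2 = 65536 ≡ 715 (mod 1271)
4^16 ≡ 715^2 = 511225 ≡ 283 (mod 1271)
4^32 ≡ 283^2 = 80089 ≡ 16 (mod 1271)
4^64 ≡ 16^2 = 256 ≡ 256 (mod 1271)
4^128 ≡ 256^2 = 65536 ≡ 715 (mod 1271)
4^256 ≡ 715^2 = 511225 ≡ 283 (mod 1271)
4^512 ≡ 283^2 = 80089 ≡ 16 (mod 1271)
4^1024 ≡ 16^2 = 256 ≡ 256 (mod 1271)
1270 = 1024 + 128 + 64 + 32 + 16 + 4 + 2 in binary powers of 2.
So 4^1270 ≡ 256 · 715 · 256 · 16 · 283 · 256 · 16 ≡ 1 (mod 1271).
Since the result is 1, base 4 gives no evidence that 1271 is composite.

1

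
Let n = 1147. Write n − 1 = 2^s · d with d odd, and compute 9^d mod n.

1147 − 1 = 1146 = 2^1 · 573, so d = 573.
9^1 ≡ 9 (mod 1147)
9^2 ≡ 9^2 = 81 ≡ 81 (mod 1147)
9^4 ≡ 81^2 = 6561 ≡ 826 (mod 1147)
9^8 ≡ 826^2 = 682276 ≡ 958 (mod 1147)
9^16 ≡ 958^2 = 917764 ≡ 164 (mod 1147)
9^32 ≡ 164^2 = 26896 ≡ 515 (mod 1147)
9^64 ≡ 515^2 = 265225 ≡ 268 (mod 1147)
9^128 ≡ 268^2 = 71824 ≡ 710 (mod 1147)
9^256 ≡ 710^2 = 504100 ≡ 567 (mod 1147)
9^512 ≡ 567^2 = 321489 ≡ 329 (mod 1147)
573 = 512 + 32 + 16 + 8 + 4 + 1 in binary powers of 2.
So 9^573 ≡ 329 · 515 · 164 · 958 · 826 · 9 ≡ 47 (mod 1147).
Squaring chain: 47; never reaches −1, so base 9 is a Miller–Rabin witness that 1147 is composite.

47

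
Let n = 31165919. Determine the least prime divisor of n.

31165919 is odd.
Digit sum 35, not divisible by 3.
Ends in 9: not divisible by 5.
7: 31165919 = 7·4452274 + 1
11: 31165919 = 11·2833265 + 4
13: 31165919 = 13·2397378 + 5
17: 31165919 = 17·1833289 + 6
19: 31165919 = 19·1640311 + 10
23: 31165919 = 23·1355039 + 22
29: 31165919 = 29·1074686 + 25
31: 31165919 = 31·1005352 + 7
37: 31165919 = 37·842322 + 5
41: 31165919 = 41·760144 + 15
43: 31165919 = 43·724788 + 35
47: 31165919 = 47·663104 + 31
53: 31165919 = 53·588036 + 11
59: 31165919 = 59·528235 + 54
61: 31165919 = 61·510916 + 43
67: 31165919 = 67·465162 + 65
71: 31165919 = 71·438956 + 43
73: 31165919 = 73·426930 + 29
79: 31165919 = 79·394505 + 24
83: 31165919 = 83·375493

83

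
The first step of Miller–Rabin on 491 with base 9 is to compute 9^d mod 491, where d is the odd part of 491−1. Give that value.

491 − 1 = 490 = 2^1 · 245, so d = 245.
9^1 ≡ 9 (mod 491)
9^2 ≡ 9^2 = 81 ≡ 81 (mod 491)
9^4 ≡ 81^2 = 6561 ≡ 178 (mod 491)
9^8 ≡ 178^2 = 31684 ≡ 260 (mod 491)
9^16 ≡ 260^2 = 67600 ≡ 333 (mod 491)
9^32 ≡ 333^2 = 110889 ≡ 414 (mod 491)
9^64 ≡ 414^2 = 171396 ≡ 37 (mod 491)
9^128 ≡ 37^2 = 1369 ≡ 387 (mod 491)
245 = 128 + 64 + 32 + 16 + 4 + 1 in binary powers of 2.
So 9^245 ≡ 387 · 37 · 414 · 333 · 178 · 9 ≡ 1 (mod 491).
Since 9^d ≡ 1 (mod 491), base 9 does not prove 491 composite.

1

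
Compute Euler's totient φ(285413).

Factor: 285413 = 17 · 103 · 163.
φ(285413) = (17−1) · (103−1) · (163−1) = 16 · 102 · 162 = 264384.

264384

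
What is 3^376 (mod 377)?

3^1 ≡ 3 (mod 377)
3^2 ≡ 3^2 = 9 ≡ 9 (mod 377)
3^4 ≡ 9^2 = 81 ≡ 81 (mod 377)
3^8 ≡ 81^2 = 6561 ≡ 152 (mod 377)
3^16 ≡ 152^2 = 23104 ≡ 107 (mod 377)
3^32 ≡ 107^2 = 11449 ≡ 139 (mod 377)
3^64 ≡ 139^2 = 19321 ≡ 94 (mod 377)
3^128 ≡ 94^2 = 8836 ≡ 165 (mod 377)
3^256 ≡ 165^2 = 27225 ≡ 81 (mod 377)
376 = 256 + 64 + 32 + 16 + 8 in binary powers of 2.
So 3^376 ≡ 81 · 94 · 139 · 107 · 152 ≡ 16 (mod 377).
Since 16 ≠ 1, base 3 is a Fermat witness: 377 is composite.

16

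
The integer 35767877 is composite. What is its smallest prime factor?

97

35767877 is odd.
Digit sum 50, not divisible by 3.
Ends in 7: not divisible by 5.
7: 35767877 = 7·5109696 + 5
11: 35767877 = 11·3251625 + 2
13: 35767877 = 13·2751375 + 2
17: 35767877 = 17·2103992 + 13
19: 35767877 = 19·1882519 + 16
23: 35767877 = 23·1555125 + 2
29: 35767877 = 29·1233375 + 2
31: 35767877 = 31·1153802 + 15
37: 35767877 = 37·966699 + 14
41: 35767877 = 41·872387 + 10
43: 35767877 = 43·831811 + 4
47: 35767877 = 47·761018 + 31
53: 35767877 = 53·674865 + 32
59: 35767877 = 59·606235 + 12
61: 35767877 = 61·586358 + 39
67: 35767877 = 67·533848 + 61
71: 35767877 = 71·503772 + 65
73: 35767877 = 73·489970 + 67
79: 35767877 = 79·452757 + 74
83: 35767877 = 83·430938 + 23
89: 35767877 = 89·401886 + 23
97: 35767877 = 97·368741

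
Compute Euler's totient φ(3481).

3422

Factor: 3481 = 59^2.
φ(3481) = 59^1·(59−1) = 3422.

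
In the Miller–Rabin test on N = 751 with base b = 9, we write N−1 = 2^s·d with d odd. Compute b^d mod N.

1

751 − 1 = 750 = 2^1 · 375, so d = 375.
9^1 ≡ 9 (mod 751)
9^2 ≡ 9^2 = 81 ≡ 81 (mod 751)
9^4 ≡ 81^2 = 6561 ≡ 553 (mod 751)
9^8 ≡ 553^2 = 305809 ≡ 152 (mod 751)
9^16 ≡ 152^2 = 23104 ≡ 574 (mod 751)
9^32 ≡ 574^2 = 329476 ≡ 538 (mod 751)
9^64 ≡ 538^2 = 289444 ≡ 309 (mod 751)
9^128 ≡ 309^2 = 95481 ≡ 104 (mod 751)
9^256 ≡ 104^2 = 10816 ≡ 302 (mod 751)
375 = 256 + 64 + 32 + 16 + 4 + 2 + 1 in binary powers of 2.
So 9^375 ≡ 302 · 309 · 538 · 574 · 553 · 81 · 9 ≡ 1 (mod 751).
Since 9^d ≡ 1 (mod 751), base 9 does not prove 751 composite.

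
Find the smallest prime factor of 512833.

31

512833 is odd.
Digit sum 22, not divisible by 3.
Ends in 3: not divisible by 5.
7: 512833 = 7·73261 + 6
11: 512833 = 11·46621 + 2
13: 512833 = 13·39448 + 9
17: 512833 = 17·30166 + 11
19: 512833 = 19·26991 + 4
23: 512833 = 23·22297 + 2
29: 512833 = 29·17683 + 26
31: 512833 = 31·16543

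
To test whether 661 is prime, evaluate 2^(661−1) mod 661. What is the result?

1

2^1 ≡ 2 (mod 661)
2^2 ≡ 2^2 = 4 ≡ 4 (mod 661)
2^4 ≡ 4^2 = 16 ≡ 16 (mod 661)
2^8 ≡ 16^2 = 256 ≡ 256 (mod 661)
2^16 ≡ 256^2 = 65536 ≡ 97 (mod 661)
2^32 ≡ 97^2 = 9409 ≡ 155 (mod 661)
2^64 ≡ 155^2 = 24025 ≡ 229 (mod 661)
2^128 ≡ 229^2 = 52441 ≡ 222 (mod 661)
2^256 ≡ 222^2 = 49284 ≡ 370 (mod 661)
2^512 ≡ 370^2 = 136900 ≡ 73 (mod 661)
660 = 512 + 128 + 16 + 4 in binary powers of 2.
So 2^660 ≡ 73 · 222 · 97 · 16 ≡ 1 (mod 661).
Since the result is 1, base 2 gives no evidence that 661 is composite.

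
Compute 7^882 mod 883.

7^1 ≡ 7 (mod 883)
7^2 ≡ 7^2 = 49 ≡ 49 (mod 883)
7^4 ≡ 49^2 = 2401 ≡ 635 (mod 883)
7^8 ≡ 635^2 = 403225 ≡ 577 (mod 883)
7^16 ≡ 577^2 = 332929 ≡ 38 (mod 883)
7^32 ≡ 38^2 = 1444 ≡ 561 (mod 883)
7^64 ≡ 561^2 = 314721 ≡ 373 (mod 883)
7^128 ≡ 373^2 = 139129 ≡ 498 (mod 883)
7^256 ≡ 498^2 = 248004 ≡ 764 (mod 883)
7^512 ≡ 764^2 = 583696 ≡ 33 (mod 883)
882 = 512 + 256 + 64 + 32 + 16 + 2 in binary powers of 2.
So 7^882 ≡ 33 · 764 · 373 · 561 · 38 · 49 ≡ 1 (mod 883).
Since the result is 1, base 7 gives no evidence that 883 is composite.

1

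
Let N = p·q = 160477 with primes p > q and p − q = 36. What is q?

383

Since p = q + 36, we have 160477 = q(q + 36), so q² + 36q − 160477 = 0.
Discriminant: 36² + 4·160477 = 1296 + 641908 = 643204; √643204 = 802.
q = (−36 + 802)/2 = 383, and p = q + 36 = 419.
Check: 383 · 419 = 160477.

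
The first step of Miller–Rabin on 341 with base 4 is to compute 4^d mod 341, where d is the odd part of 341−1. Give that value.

1

341 − 1 = 340 = 2^2 · 85, so d = 85.
4^1 ≡ 4 (mod 341)
4^2 ≡ 4^2 = 16 ≡ 16 (mod 341)
4^4 ≡ 16^2 = 256 ≡ 256 (mod 341)
4^8 ≡ 256^2 = 65536 ≡ 64 (mod 341)
4^16 ≡ 64^2 = 4096 ≡ 4 (mod 341)
4^32 ≡ 4^2 = 16 ≡ 16 (mod 341)
4^64 ≡ 16^2 = 256 ≡ 256 (mod 341)
85 = 64 + 16 + 4 + 1 in binary powers of 2.
So 4^85 ≡ 256 · 4 · 256 · 4 ≡ 1 (mod 341).
Since 4^d ≡ 1 (mod 341), base 4 does not prove 341 composite.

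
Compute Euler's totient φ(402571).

367392

Factor: 402571 = 13 · 173 · 179.
φ(402571) = (13−1) · (173−1) · (179−1) = 12 · 172 · 178 = 367392.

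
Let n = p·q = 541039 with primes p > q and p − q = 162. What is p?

821

Since p = q + 162, we have 541039 = q(q + 162), so q² + 162q − 541039 = 0.
Discriminant: 162² + 4·541039 = 26244 + 2164156 = 2190400; √2190400 = 1480.
q = (−162 + 1480)/2 = 659, and p = q + 162 = 821.
Check: 659 · 821 = 541039.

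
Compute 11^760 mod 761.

1

11^1 ≡ 11 (mod 761)
11^2 ≡ 11^2 = 121 ≡ 121 (mod 761)
11^4 ≡ 121^2 = 14641 ≡ 182 (mod 761)
11^8 ≡ 182^2 = 33124 ≡ 401 (mod 761)
11^16 ≡ 401^2 = 160801 ≡ 230 (mod 761)
11^32 ≡ 230^2 = 52900 ≡ 391 (mod 761)
11^64 ≡ 391^2 = 152881 ≡ 681 (mod 761)
11^128 ≡ 681^2 = 463761 ≡ 312 (mod 761)
11^256 ≡ 312^2 = 97344 ≡ 697 (mod 761)
11^512 ≡ 697^2 = 485809 ≡ 291 (mod 761)
760 = 512 + 128 + 64 + 32 + 16 + 8 in binary powers of 2.
So 11^760 ≡ 291 · 312 · 681 · 391 · 230 · 401 ≡ 1 (mod 761).
Since the result is 1, base 11 gives no evidence that 761 is composite.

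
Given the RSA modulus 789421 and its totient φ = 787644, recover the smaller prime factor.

φ(n) = (p−1)(q−1) = n − (p+q) + 1, so p + q = 789421 − 787644 + 1 = 1778.
p and q are the roots of t² − 1778t + 789421 = 0.
Discriminant: 1778² − 4·789421 = 3161284 − 3157684 = 3600; √3600 = 60.
q = (1778 − 60)/2 = 859, p = (1778 + 60)/2 = 919.
Check: 859 · 919 = 789421.

859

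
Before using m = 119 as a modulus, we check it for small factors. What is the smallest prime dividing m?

119 is odd.
Digit sum 11, not divisible by 3.
Ends in 9: not divisible by 5.
7: 119 = 7·17

7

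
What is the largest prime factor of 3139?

73

3139 = 43 · 73
73 is prime.
So 3139 = 43 · 73; the largest prime factor is 73.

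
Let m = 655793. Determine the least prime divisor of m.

43

655793 is odd.
Digit sum 35, not divisible by 3.
Ends in 3: not divisible by 5.
7: 655793 = 7·93684 + 5
11: 655793 = 11·59617 + 6
13: 655793 = 13·50445 + 8
17: 655793 = 17·38576 + 1
19: 655793 = 19·34515 + 8
23: 655793 = 23·28512 + 17
29: 655793 = 29·22613 + 16
31: 655793 = 31·21154 + 19
37: 655793 = 37·17724 + 5
41: 655793 = 41·15994 + 39
43: 655793 = 43·15251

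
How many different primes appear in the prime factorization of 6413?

6413 = 11^2 · 53
6413 = 11^2 · 53, which has 2 distinct prime factors.

2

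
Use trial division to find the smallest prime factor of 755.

5

755 is odd.
Digit sum 17, not divisible by 3.
Ends in 5: divisible by 5.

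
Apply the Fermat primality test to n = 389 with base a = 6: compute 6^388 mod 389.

6^1 ≡ 6 (mod 389)
6^2 ≡ 6^2 = 36 ≡ 36 (mod 389)
6^4 ≡ 36^2 = 1296 ≡ 129 (mod 389)
6^8 ≡ 129^2 = 16641 ≡ 303 (mod 389)
6^16 ≡ 303^2 = 91809 ≡ 5 (mod 389)
6^32 ≡ 5^2 = 25 ≡ 25 (mod 389)
6^64 ≡ 25^2 = 625 ≡ 236 (mod 389)
6^128 ≡ 236^2 = 55696 ≡ 69 (mod 389)
6^256 ≡ 69^2 = 4761 ≡ 93 (mod 389)
388 = 256 + 128 + 4 in binary powers of 2.
So 6^388 ≡ 93 · 69 · 129 ≡ 1 (mod 389).
Since the result is 1, base 6 gives no evidence that 389 is composite.

1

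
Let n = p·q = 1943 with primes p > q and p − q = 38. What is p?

Since p = q + 38, we have 1943 = q(q + 38), so q² + 38q − 1943 = 0.
Discriminant: 38² + 4·1943 = 1444 + 7772 = 9216; √9216 = 96.
q = (−38 + 96)/2 = 29, and p = q + 38 = 67.
Check: 29 · 67 = 1943.

67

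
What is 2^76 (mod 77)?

2^1 ≡ 2 (mod 77)
2^2 ≡ 2^2 = 4 ≡ 4 (mod 77)
2^4 ≡ 4^2 = 16 ≡ 16 (mod 77)
2^8 ≡ 16^2 = 256 ≡ 25 (mod 77)
2^16 ≡ 25^2 = 625 ≡ 9 (mod 77)
2^32 ≡ 9^2 = 81 ≡ 4 (mod 77)
2^64 ≡ 4^2 = 16 ≡ 16 (mod 77)
76 = 64 + 8 + 4 in binary powers of 2.
So 2^76 ≡ 16 · 25 · 16 ≡ 9 (mod 77).
Since 9 ≠ 1, base 2 is a Fermat witness: 77 is composite.

9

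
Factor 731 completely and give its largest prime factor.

43

731 = 17 · 43
43 is prime.
So 731 = 17 · 43; the largest prime factor is 43.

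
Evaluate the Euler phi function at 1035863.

Factor: 1035863 = 59 · 97 · 181.
φ(1035863) = (59−1) · (97−1) · (181−1) = 58 · 96 · 180 = 1002240.

1002240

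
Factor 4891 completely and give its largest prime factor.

73

4891 = 67 · 73
73 is prime.
So 4891 = 67 · 73; the largest prime factor is 73.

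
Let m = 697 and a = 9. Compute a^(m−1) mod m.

9^1 ≡ 9 (mod 697)
9^2 ≡ 9^2 = 81 ≡ 81 (mod 697)
9^4 ≡ 81^2 = 6561 ≡ 288 (mod 697)
9^8 ≡ 288^2 = 82944 ≡ 1 (mod 697)
9^16 ≡ 1^2 = 1 ≡ 1 (mod 697)
9^32 ≡ 1^2 = 1 ≡ 1 (mod 697)
9^64 ≡ 1^2 = 1 ≡ 1 (mod 697)
9^128 ≡ 1^2 = 1 ≡ 1 (mod 697)
9^256 ≡ 1^2 = 1 ≡ 1 (mod 697)
9^512 ≡ 1^2 = 1 ≡ 1 (mod 697)
696 = 512 + 128 + 32 + 16 + 8 in binary powers of 2.
So 9^696 ≡ 1 · 1 · 1 · 1 · 1 ≡ 1 (mod 697).
Since the result is 1, base 9 gives no evidence that 697 is composite.

1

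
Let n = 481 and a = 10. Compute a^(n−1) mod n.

10^1 ≡ 10 (mod 481)
10^2 ≡ 10^2 = 100 ≡ 100 (mod 481)
10^4 ≡ 100^2 = 10000 ≡ 380 (mod 481)
10^8 ≡ 380^2 = 144400 ≡ 100 (mod 481)
10^16 ≡ 100^2 = 10000 ≡ 380 (mod 481)
10^32 ≡ 380^2 = 144400 ≡ 100 (mod 481)
10^64 ≡ 100^2 = 10000 ≡ 380 (mod 481)
10^128 ≡ 380^2 = 144400 ≡ 100 (mod 481)
10^256 ≡ 100^2 = 10000 ≡ 380 (mod 481)
480 = 256 + 128 + 64 + 32 in binary powers of 2.
So 10^480 ≡ 380 · 100 · 380 · 100 ≡ 1 (mod 481).
Since the result is 1, base 10 gives no evidence that 481 is composite.

1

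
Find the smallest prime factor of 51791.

67

51791 is odd.
Digit sum 23, not divisible by 3.
Ends in 1: not divisible by 5.
7: 51791 = 7·7398 + 5
11: 51791 = 11·4708 + 3
13: 51791 = 13·3983 + 12
17: 51791 = 17·3046 + 9
19: 51791 = 19·2725 + 16
23: 51791 = 23·2251 + 18
29: 51791 = 29·1785 + 26
31: 51791 = 31·1670 + 21
37: 51791 = 37·1399 + 28
41: 51791 = 41·1263 + 8
43: 51791 = 43·1204 + 19
47: 51791 = 47·1101 + 44
53: 51791 = 53·977 + 10
59: 51791 = 59·877 + 48
61: 51791 = 61·849 + 2
67: 51791 = 67·773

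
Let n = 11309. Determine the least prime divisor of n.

43

11309 is odd.
Digit sum 14, not divisible by 3.
Ends in 9: not divisible by 5.
7: 11309 = 7·1615 + 4
11: 11309 = 11·1028 + 1
13: 11309 = 13·869 + 12
17: 11309 = 17·665 + 4
19: 11309 = 19·595 + 4
23: 11309 = 23·491 + 16
29: 11309 = 29·389 + 28
31: 11309 = 31·364 + 25
37: 11309 = 37·305 + 24
41: 11309 = 41·275 + 34
43: 11309 = 43·263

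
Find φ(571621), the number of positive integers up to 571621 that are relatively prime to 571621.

551040

Factor: 571621 = 71 · 83 · 97.
φ(571621) = (71−1) · (83−1) · (97−1) = 70 · 82 · 96 = 551040.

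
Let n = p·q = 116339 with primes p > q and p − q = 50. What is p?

367

Since p = q + 50, we have 116339 = q(q + 50), so q² + 50q − 116339 = 0.
Discriminant: 50² + 4·116339 = 2500 + 465356 = 467856; √467856 = 684.
q = (−50 + 684)/2 = 317, and p = q + 50 = 367.
Check: 317 · 367 = 116339.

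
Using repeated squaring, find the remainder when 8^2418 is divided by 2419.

8^1 ≡ 8 (mod 2419)
8^2 ≡ 8^2 = 64 ≡ 64 (mod 2419)
8^4 ≡ 64^2 = 4096 ≡ 1677 (mod 2419)
8^8 ≡ 1677^2 = 2812329 ≡ 1451 (mod 2419)
8^16 ≡ 1451^2 = 2105401 ≡ 871 (mod 2419)
8^32 ≡ 871^2 = 758641 ≡ 1494 (mod 2419)
8^64 ≡ 1494^2 = 2232036 ≡ 1718 (mod 2419)
8^128 ≡ 1718^2 = 2951524 ≡ 344 (mod 2419)
8^256 ≡ 344^2 = 118336 ≡ 2224 (mod 2419)
8^512 ≡ 2224^2 = 4946176 ≡ 1740 (mod 2419)
8^1024 ≡ 1740^2 = 3027600 ≡ 1431 (mod 2419)
8^2048 ≡ 1431^2 = 2047761 ≡ 1287 (mod 2419)
2418 = 2048 + 256 + 64 + 32 + 16 + 2 in binary powers of 2.
So 8^2418 ≡ 1287 · 2224 · 1718 · 1494 · 871 · 64 ≡ 1255 (mod 2419).
Since 1255 ≠ 1, base 8 is a Fermat witness: 2419 is composite.

1255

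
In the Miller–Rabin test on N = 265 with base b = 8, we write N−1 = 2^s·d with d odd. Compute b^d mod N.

265 − 1 = 264 = 2^3 · 33, so d = 33.
8^1 ≡ 8 (mod 265)
8^2 ≡ 8^2 = 64 ≡ 64 (mod 265)
8^4 ≡ 64^2 = 4096 ≡ 121 (mod 265)
8^8 ≡ 121^2 = 14641 ≡ 66 (mod 265)
8^16 ≡ 66^2 = 4356 ≡ 116 (mod 265)
8^32 ≡ 116^2 = 13456 ≡ 206 (mod 265)
33 = 32 + 1 in binary powers of 2.
So 8^33 ≡ 206 · 8 ≡ 58 (mod 265).
Squaring chain: 58 → 184 → 201; never reaches −1, so base 8 is a Miller–Rabin witness that 265 is composite.

58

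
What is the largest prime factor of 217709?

83

217709 = 43 · 5063
5063 = 61 · 83
83 is prime.
So 217709 = 43 · 61 · 83; the largest prime factor is 83.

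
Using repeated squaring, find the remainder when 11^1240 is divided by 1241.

1172

11^1 ≡ 11 (mod 1241)
11^2 ≡ 11^2 = 121 ≡ 121 (mod 1241)
11^4 ≡ 121^2 = 14641 ≡ 990 (mod 1241)
11^8 ≡ 990^2 = 980100 ≡ 951 (mod 1241)
11^16 ≡ 951^2 = 904401 ≡ 953 (mod 1241)
11^32 ≡ 953^2 = 908209 ≡ 1038 (mod 1241)
11^64 ≡ 1038^2 = 1077444 ≡ 256 (mod 1241)
11^128 ≡ 256^2 = 65536 ≡ 1004 (mod 1241)
11^256 ≡ 1004^2 = 1008016 ≡ 324 (mod 1241)
11^512 ≡ 324^2 = 104976 ≡ 732 (mod 1241)
11^1024 ≡ 732^2 = 535824 ≡ 953 (mod 1241)
1240 = 1024 + 128 + 64 + 16 + 8 in binary powers of 2.
So 11^1240 ≡ 953 · 1004 · 256 · 953 · 951 ≡ 1172 (mod 1241).
Since 1172 ≠ 1, base 11 is a Fermat witness: 1241 is composite.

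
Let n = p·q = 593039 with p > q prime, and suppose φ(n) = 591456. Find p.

φ(n) = (p−1)(q−1) = n − (p+q) + 1, so p + q = 593039 − 591456 + 1 = 1584.
p and q are the roots of t² − 1584t + 593039 = 0.
Discriminant: 1584² − 4·593039 = 2509056 − 2372156 = 136900; √136900 = 370.
q = (1584 − 370)/2 = 607, p = (1584 + 370)/2 = 977.
Check: 607 · 977 = 593039.

977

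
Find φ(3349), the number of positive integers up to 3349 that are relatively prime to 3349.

Factor: 3349 = 17 · 197.
φ(3349) = (17−1) · (197−1) = 16 · 196 = 3136.

3136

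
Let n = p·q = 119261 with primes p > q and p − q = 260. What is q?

Since p = q + 260, we have 119261 = q(q + 260), so q² + 260q − 119261 = 0.
Discriminant: 260² + 4·119261 = 67600 + 477044 = 544644; √544644 = 738.
q = (−260 + 738)/2 = 239, and p = q + 260 = 499.
Check: 239 · 499 = 119261.

239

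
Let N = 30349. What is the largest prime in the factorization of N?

30349 = 11 · 2759
2759 = 31 · 89
89 is prime.
So 30349 = 11 · 31 · 89; the largest prime factor is 89.

89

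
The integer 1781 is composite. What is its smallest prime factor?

1781 is odd.
Digit sum 17, not divisible by 3.
Ends in 1: not divisible by 5.
7: 1781 = 7·254 + 3
11: 1781 = 11·161 + 10
13: 1781 = 13·137

13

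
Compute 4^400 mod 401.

4^1 ≡ 4 (mod 401)
4^2 ≡ 4^2 = 16 ≡ 16 (mod 401)
4^4 ≡ 16^2 = 256 ≡ 256 (mod 401)
4^8 ≡ 256^2 = 65536 ≡ 173 (mod 401)
4^16 ≡ 173^2 = 29929 ≡ 255 (mod 401)
4^32 ≡ 255^2 = 65025 ≡ 63 (mod 401)
4^64 ≡ 63^2 = 3969 ≡ 360 (mod 401)
4^128 ≡ 360^2 = 129600 ≡ 77 (mod 401)
4^256 ≡ 77^2 = 5929 ≡ 315 (mod 401)
400 = 256 + 128 + 16 in binary powers of 2.
So 4^400 ≡ 315 · 77 · 255 ≡ 1 (mod 401).
Since the result is 1, base 4 gives no evidence that 401 is composite.

1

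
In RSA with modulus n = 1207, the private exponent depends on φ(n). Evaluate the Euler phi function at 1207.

1120

Factor: 1207 = 17 · 71.
φ(1207) = (17−1) · (71−1) = 16 · 70 = 1120.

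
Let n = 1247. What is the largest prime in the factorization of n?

43

1247 = 29 · 43
43 is prime.
So 1247 = 29 · 43; the largest prime factor is 43.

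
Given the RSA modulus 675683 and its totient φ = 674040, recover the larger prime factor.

823

φ(n) = (p−1)(q−1) = n − (p+q) + 1, so p + q = 675683 − 674040 + 1 = 1644.
p and q are the roots of t² − 1644t + 675683 = 0.
Discriminant: 1644² − 4·675683 = 2702736 − 2702732 = 4; √4 = 2.
q = (1644 − 2)/2 = 821, p = (1644 + 2)/2 = 823.
Check: 821 · 823 = 675683.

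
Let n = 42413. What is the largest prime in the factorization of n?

83

42413 = 7 · 6059
6059 = 73 · 83
83 is prime.
So 42413 = 7 · 73 · 83; the largest prime factor is 83.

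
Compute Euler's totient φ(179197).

165312

Factor: 179197 = 17 · 83 · 127.
φ(179197) = (17−1) · (83−1) · (127−1) = 16 · 82 · 126 = 165312.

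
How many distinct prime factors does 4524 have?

4

4524 = 2^2 · 1131
1131 = 3 · 377
377 = 13 · 29
4524 = 2^2 · 3 · 13 · 29, which has 4 distinct prime factors.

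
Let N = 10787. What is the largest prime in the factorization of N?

10787 = 7 · 1541
1541 = 23 · 67
67 is prime.
So 10787 = 7 · 23 · 67; the largest prime factor is 67.

67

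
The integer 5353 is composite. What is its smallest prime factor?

5353 is odd.
Digit sum 16, not divisible by 3.
Ends in 3: not divisible by 5.
7: 5353 = 7·764 + 5
11: 5353 = 11·486 + 7
13: 5353 = 13·411 + 10
17: 5353 = 17·314 + 15
19: 5353 = 19·281 + 14
23: 5353 = 23·232 + 17
29: 5353 = 29·184 + 17
31: 5353 = 31·172 + 21
37: 5353 = 37·144 + 25
41: 5353 = 41·130 + 23
43: 5353 = 43·124 + 21
47: 5353 = 47·113 + 42
53: 5353 = 53·101

53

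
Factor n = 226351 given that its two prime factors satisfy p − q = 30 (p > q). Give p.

Since p = q + 30, we have 226351 = q(q + 30), so q² + 30q − 226351 = 0.
Discriminant: 30² + 4·226351 = 900 + 905404 = 906304; √906304 = 952.
q = (−30 + 952)/2 = 461, and p = q + 30 = 491.
Check: 461 · 491 = 226351.

491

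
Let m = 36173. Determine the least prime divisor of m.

36173 is odd.
Digit sum 20, not divisible by 3.
Ends in 3: not divisible by 5.
7: 36173 = 7·5167 + 4
11: 36173 = 11·3288 + 5
13: 36173 = 13·2782 + 7
17: 36173 = 17·2127 + 14
19: 36173 = 19·1903 + 16
23: 36173 = 23·1572 + 17
29: 36173 = 29·1247 + 10
31: 36173 = 31·1166 + 27
37: 36173 = 37·977 + 24
41: 36173 = 41·882 + 11
43: 36173 = 43·841 + 10
47: 36173 = 47·769 + 30
53: 36173 = 53·682 + 27
59: 36173 = 59·613 + 6
61: 36173 = 61·593

61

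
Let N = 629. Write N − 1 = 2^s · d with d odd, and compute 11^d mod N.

381

629 − 1 = 628 = 2^2 · 157, so d = 157.
11^1 ≡ 11 (mod 629)
11^2 ≡ 11^2 = 121 ≡ 121 (mod 629)
11^4 ≡ 121^2 = 14641 ≡ 174 (mod 629)
11^8 ≡ 174^2 = 30276 ≡ 84 (mod 629)
11^16 ≡ 84^2 = 7056 ≡ 137 (mod 629)
11^32 ≡ 137^2 = 18769 ≡ 528 (mod 629)
11^64 ≡ 528^2 = 278784 ≡ 137 (mod 629)
11^128 ≡ 137^2 = 18769 ≡ 528 (mod 629)
157 = 128 + 16 + 8 + 4 + 1 in binary powers of 2.
So 11^157 ≡ 528 · 137 · 84 · 174 · 11 ≡ 381 (mod 629).
Squaring chain: 381 → 491; never reaches −1, so base 11 is a Miller–Rabin witness that 629 is composite.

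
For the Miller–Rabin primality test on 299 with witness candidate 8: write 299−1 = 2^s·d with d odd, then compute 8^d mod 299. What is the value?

299 − 1 = 298 = 2^1 · 149, so d = 149.
8^1 ≡ 8 (mod 299)
8^2 ≡ 8^2 = 64 ≡ 64 (mod 299)
8^4 ≡ 64^2 = 4096 ≡ 209 (mod 299)
8^8 ≡ 209^2 = 43681 ≡ 27 (mod 299)
8^16 ≡ 27^2 = 729 ≡ 131 (mod 299)
8^32 ≡ 131^2 = 17161 ≡ 118 (mod 299)
8^64 ≡ 118^2 = 13924 ≡ 170 (mod 299)
8^128 ≡ 170^2 = 28900 ≡ 196 (mod 299)
149 = 128 + 16 + 4 + 1 in binary powers of 2.
So 8^149 ≡ 196 · 131 · 209 · 8 ≡ 151 (mod 299).
Squaring chain: 151; never reaches −1, so base 8 is a Miller–Rabin witness that 299 is composite.

151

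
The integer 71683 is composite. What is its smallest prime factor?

97

71683 is odd.
Digit sum 25, not divisible by 3.
Ends in 3: not divisible by 5.
7: 71683 = 7·10240 + 3
11: 71683 = 11·6516 + 7
13: 71683 = 13·5514 + 1
17: 71683 = 17·4216 + 11
19: 71683 = 19·3772 + 15
23: 71683 = 23·3116 + 15
29: 71683 = 29·2471 + 24
31: 71683 = 31·2312 + 11
37: 71683 = 37·1937 + 14
41: 71683 = 41·1748 + 15
43: 71683 = 43·1667 + 2
47: 71683 = 47·1525 + 8
53: 71683 = 53·1352 + 27
59: 71683 = 59·1214 + 57
61: 71683 = 61·1175 + 8
67: 71683 = 67·1069 + 60
71: 71683 = 71·1009 + 44
73: 71683 = 73·981 + 70
79: 71683 = 79·907 + 30
83: 71683 = 83·863 + 54
89: 71683 = 89·805 + 38
97: 71683 = 97·739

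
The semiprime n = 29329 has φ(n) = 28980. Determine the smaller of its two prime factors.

φ(n) = (p−1)(q−1) = n − (p+q) + 1, so p + q = 29329 − 28980 + 1 = 350.
p and q are the roots of t² − 350t + 29329 = 0.
Discriminant: 350² − 4·29329 = 122500 − 117316 = 5184; √5184 = 72.
q = (350 − 72)/2 = 139, p = (350 + 72)/2 = 211.
Check: 139 · 211 = 29329.

139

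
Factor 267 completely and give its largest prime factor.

89

267 = 3 · 89
89 is prime.
So 267 = 3 · 89; the largest prime factor is 89.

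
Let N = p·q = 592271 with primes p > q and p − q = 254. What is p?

907

Since p = q + 254, we have 592271 = q(q + 254), so q² + 254q − 592271 = 0.
Discriminant: 254² + 4·592271 = 64516 + 2369084 = 2433600; √2433600 = 1560.
q = (−254 + 1560)/2 = 653, and p = q + 254 = 907.
Check: 653 · 907 = 592271.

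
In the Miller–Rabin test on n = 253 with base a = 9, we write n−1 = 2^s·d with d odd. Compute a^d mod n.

36

253 − 1 = 252 = 2^2 · 63, so d = 63.
9^1 ≡ 9 (mod 253)
9^2 ≡ 9^2 = 81 ≡ 81 (mod 253)
9^4 ≡ 81^2 = 6561 ≡ 236 (mod 253)
9^8 ≡ 236^2 = 55696 ≡ 36 (mod 253)
9^16 ≡ 36^2 = 1296 ≡ 31 (mod 253)
9^32 ≡ 31^2 = 961 ≡ 202 (mod 253)
63 = 32 + 16 + 8 + 4 + 2 + 1 in binary powers of 2.
So 9^63 ≡ 202 · 31 · 36 · 236 · 81 · 9 ≡ 36 (mod 253).
Squaring chain: 36 → 31; never reaches −1, so base 9 is a Miller–Rabin witness that 253 is composite.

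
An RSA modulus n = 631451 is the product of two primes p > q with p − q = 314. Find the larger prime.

967

Since p = q + 314, we have 631451 = q(q + 314), so q² + 314q − 631451 = 0.
Discriminant: 314² + 4·631451 = 98596 + 2525804 = 2624400; √2624400 = 1620.
q = (−314 + 1620)/2 = 653, and p = q + 314 = 967.
Check: 653 · 967 = 631451.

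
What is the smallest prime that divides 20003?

20003 is odd.
Digit sum 5, not divisible by 3.
Ends in 3: not divisible by 5.
7: 20003 = 7·2857 + 4
11: 20003 = 11·1818 + 5
13: 20003 = 13·1538 + 9
17: 20003 = 17·1176 + 11
19: 20003 = 19·1052 + 15
23: 20003 = 23·869 + 16
29: 20003 = 29·689 + 22
31: 20003 = 31·645 + 8
37: 20003 = 37·540 + 23
41: 20003 = 41·487 + 36
43: 20003 = 43·465 + 8
47: 20003 = 47·425 + 28
53: 20003 = 53·377 + 22
59: 20003 = 59·339 + 2
61: 20003 = 61·327 + 56
67: 20003 = 67·298 + 37
71: 20003 = 71·281 + 52
73: 20003 = 73·274 + 1
79: 20003 = 79·253 + 16
83: 20003 = 83·241

83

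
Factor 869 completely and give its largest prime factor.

869 = 11 · 79
79 is prime.
So 869 = 11 · 79; the largest prime factor is 79.

79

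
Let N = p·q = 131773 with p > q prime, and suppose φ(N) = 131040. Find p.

421

φ(n) = (p−1)(q−1) = n − (p+q) + 1, so p + q = 131773 − 131040 + 1 = 734.
p and q are the roots of t² − 734t + 131773 = 0.
Discriminant: 734² − 4·131773 = 538756 − 527092 = 11664; √11664 = 108.
q = (734 − 108)/2 = 313, p = (734 + 108)/2 = 421.
Check: 313 · 421 = 131773.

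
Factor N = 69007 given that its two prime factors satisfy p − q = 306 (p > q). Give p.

Since p = q + 306, we have 69007 = q(q + 306), so q² + 306q − 69007 = 0.
Discriminant: 306² + 4·69007 = 93636 + 276028 = 369664; √369664 = 608.
q = (−306 + 608)/2 = 151, and p = q + 306 = 457.
Check: 151 · 457 = 69007.

457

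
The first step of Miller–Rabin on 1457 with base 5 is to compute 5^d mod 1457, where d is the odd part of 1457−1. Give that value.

1457 − 1 = 1456 = 2^4 · 91, so d = 91.
5^1 ≡ 5 (mod 1457)
5^2 ≡ 5^2 = 25 ≡ 25 (mod 1457)
5^4 ≡ 25^2 = 625 ≡ 625 (mod 1457)
5^8 ≡ 625^2 = 390625 ≡ 149 (mod 1457)
5^16 ≡ 149^2 = 22201 ≡ 346 (mod 1457)
5^32 ≡ 346^2 = 119716 ≡ 242 (mod 1457)
5^64 ≡ 242^2 = 58564 ≡ 284 (mod 1457)
91 = 64 + 16 + 8 + 2 + 1 in binary powers of 2.
So 5^91 ≡ 284 · 346 · 149 · 25 · 5 ≡ 160 (mod 1457).
Squaring chain: 160 → 831 → 1400 → 335; never reaches −1, so base 5 is a Miller–Rabin witness that 1457 is composite.

160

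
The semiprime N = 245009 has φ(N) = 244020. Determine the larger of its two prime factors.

φ(n) = (p−1)(q−1) = n − (p+q) + 1, so p + q = 245009 − 244020 + 1 = 990.
p and q are the roots of t² − 990t + 245009 = 0.
Discriminant: 990² − 4·245009 = 980100 − 980036 = 64; √64 = 8.
q = (990 − 8)/2 = 491, p = (990 + 8)/2 = 499.
Check: 491 · 499 = 245009.

499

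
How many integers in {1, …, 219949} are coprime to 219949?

Factor: 219949 = 23 · 73 · 131.
φ(219949) = (23−1) · (73−1) · (131−1) = 22 · 72 · 130 = 205920.

205920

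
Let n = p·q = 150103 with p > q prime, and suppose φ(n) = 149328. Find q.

367

φ(n) = (p−1)(q−1) = n − (p+q) + 1, so p + q = 150103 − 149328 + 1 = 776.
p and q are the roots of t² − 776t + 150103 = 0.
Discriminant: 776² − 4·150103 = 602176 − 600412 = 1764; √1764 = 42.
q = (776 − 42)/2 = 367, p = (776 + 42)/2 = 409.
Check: 367 · 409 = 150103.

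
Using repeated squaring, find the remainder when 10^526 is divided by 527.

10^1 ≡ 10 (mod 527)
10^2 ≡ 10^2 = 100 ≡ 100 (mod 527)
10^4 ≡ 100^2 = 10000 ≡ 514 (mod 527)
10^8 ≡ 514^2 = 264196 ≡ 169 (mod 527)
10^16 ≡ 169^2 = 28561 ≡ 103 (mod 527)
10^32 ≡ 103^2 = 10609 ≡ 69 (mod 527)
10^64 ≡ 69^2 = 4761 ≡ 18 (mod 527)
10^128 ≡ 18^2 = 324 ≡ 324 (mod 527)
10^256 ≡ 324^2 = 104976 ≡ 103 (mod 527)
10^512 ≡ 103^2 = 10609 ≡ 69 (mod 527)
526 = 512 + 8 + 4 + 2 in binary powers of 2.
So 10^526 ≡ 69 · 169 · 514 · 100 ≡ 382 (mod 527).
Since 382 ≠ 1, base 10 is a Fermat witness: 527 is composite.

382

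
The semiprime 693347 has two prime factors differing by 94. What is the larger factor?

881

Since p = q + 94, we have 693347 = q(q + 94), so q² + 94q − 693347 = 0.
Discriminant: 94² + 4·693347 = 8836 + 2773388 = 2782224; √2782224 = 1668.
q = (−94 + 1668)/2 = 787, and p = q + 94 = 881.
Check: 787 · 881 = 693347.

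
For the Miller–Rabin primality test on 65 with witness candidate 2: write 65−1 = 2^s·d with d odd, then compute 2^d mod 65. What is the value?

2

65 − 1 = 64 = 2^6 · 1, so d = 1.
2^1 ≡ 2 (mod 65)
1 = 1 in binary powers of 2.
So 2^1 ≡ 2 ≡ 2 (mod 65).
Squaring chain: 2 → 4 → 16 → 61 → 16 → 61; never reaches −1, so base 2 is a Miller–Rabin witness that 65 is composite.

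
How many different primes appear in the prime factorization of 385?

385 = 5 · 77
77 = 7 · 11
385 = 5 · 7 · 11, which has 3 distinct prime factors.

3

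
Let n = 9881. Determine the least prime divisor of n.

41

9881 is odd.
Digit sum 26, not divisible by 3.
Ends in 1: not divisible by 5.
7: 9881 = 7·1411 + 4
11: 9881 = 11·898 + 3
13: 9881 = 13·760 + 1
17: 9881 = 17·581 + 4
19: 9881 = 19·520 + 1
23: 9881 = 23·429 + 14
29: 9881 = 29·340 + 21
31: 9881 = 31·318 + 23
37: 9881 = 37·267 + 2
41: 9881 = 41·241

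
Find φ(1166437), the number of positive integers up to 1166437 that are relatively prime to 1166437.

Factor: 1166437 = 31 · 191 · 197.
φ(1166437) = (31−1) · (191−1) · (197−1) = 30 · 190 · 196 = 1117200.

1117200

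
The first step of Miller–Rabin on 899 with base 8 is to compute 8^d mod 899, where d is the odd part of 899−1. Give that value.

66

899 − 1 = 898 = 2^1 · 449, so d = 449.
8^1 ≡ 8 (mod 899)
8^2 ≡ 8^2 = 64 ≡ 64 (mod 899)
8^4 ≡ 64^2 = 4096 ≡ 500 (mod 899)
8^8 ≡ 500^2 = 250000 ≡ 78 (mod 899)
8^16 ≡ 78^2 = 6084 ≡ 690 (mod 899)
8^32 ≡ 690^2 = 476100 ≡ 529 (mod 899)
8^64 ≡ 529^2 = 279841 ≡ 252 (mod 899)
8^128 ≡ 252^2 = 63504 ≡ 574 (mod 899)
8^256 ≡ 574^2 = 329476 ≡ 442 (mod 899)
449 = 256 + 128 + 64 + 1 in binary powers of 2.
So 8^449 ≡ 442 · 574 · 252 · 8 ≡ 66 (mod 899).
Squaring chain: 66; never reaches −1, so base 8 is a Miller–Rabin witness that 899 is composite.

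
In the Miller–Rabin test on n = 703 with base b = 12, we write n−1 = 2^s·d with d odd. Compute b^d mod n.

75

703 − 1 = 702 = 2^1 · 351, so d = 351.
12^1 ≡ 12 (mod 703)
12^2 ≡ 12^2 = 144 ≡ 144 (mod 703)
12^4 ≡ 144^2 = 20736 ≡ 349 (mod 703)
12^8 ≡ 349^2 = 121801 ≡ 182 (mod 703)
12^16 ≡ 182^2 = 33124 ≡ 83 (mod 703)
12^32 ≡ 83^2 = 6889 ≡ 562 (mod 703)
12^64 ≡ 562^2 = 315844 ≡ 197 (mod 703)
12^128 ≡ 197^2 = 38809 ≡ 144 (mod 703)
12^256 ≡ 144^2 = 20736 ≡ 349 (mod 703)
351 = 256 + 64 + 16 + 8 + 4 + 2 + 1 in binary powers of 2.
So 12^351 ≡ 349 · 197 · 83 · 182 · 349 · 144 · 12 ≡ 75 (mod 703).
Squaring chain: 75; never reaches −1, so base 12 is a Miller–Rabin witness that 703 is composite.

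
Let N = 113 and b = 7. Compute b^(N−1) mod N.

7^1 ≡ 7 (mod 113)
7^2 ≡ 7^2 = 49 ≡ 49 (mod 113)
7^4 ≡ 49^2 = 2401 ≡ 28 (mod 113)
7^8 ≡ 28^2 = 784 ≡ 106 (mod 113)
7^16 ≡ 106^2 = 11236 ≡ 49 (mod 113)
7^32 ≡ 49^2 = 2401 ≡ 28 (mod 113)
7^64 ≡ 28^2 = 784 ≡ 106 (mod 113)
112 = 64 + 32 + 16 in binary powers of 2.
So 7^112 ≡ 106 · 28 · 49 ≡ 1 (mod 113).
Since the result is 1, base 7 gives no evidence that 113 is composite.

1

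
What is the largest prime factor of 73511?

73511 = 19 · 3869
3869 = 53 · 73
73 is prime.
So 73511 = 19 · 53 · 73; the largest prime factor is 73.

73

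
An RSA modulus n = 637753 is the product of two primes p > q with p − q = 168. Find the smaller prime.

719

Since p = q + 168, we have 637753 = q(q + 168), so q² + 168q − 637753 = 0.
Discriminant: 168² + 4·637753 = 28224 + 2551012 = 2579236; √2579236 = 1606.
q = (−168 + 1606)/2 = 719, and p = q + 168 = 887.
Check: 719 · 887 = 637753.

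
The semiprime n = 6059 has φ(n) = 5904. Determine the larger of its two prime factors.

φ(n) = (p−1)(q−1) = n − (p+q) + 1, so p + q = 6059 − 5904 + 1 = 156.
p and q are the roots of t² − 156t + 6059 = 0.
Discriminant: 156² − 4·6059 = 24336 − 24236 = 100; √100 = 10.
q = (156 − 10)/2 = 73, p = (156 + 10)/2 = 83.
Check: 73 · 83 = 6059.

83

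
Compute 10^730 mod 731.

461

10^1 ≡ 10 (mod 731)
10^2 ≡ 10^2 = 100 ≡ 100 (mod 731)
10^4 ≡ 100^2 = 10000 ≡ 497 (mod 731)
10^8 ≡ 497^2 = 247009 ≡ 662 (mod 731)
10^16 ≡ 662^2 = 438244 ≡ 375 (mod 731)
10^32 ≡ 375^2 = 140625 ≡ 273 (mod 731)
10^64 ≡ 273^2 = 74529 ≡ 698 (mod 731)
10^128 ≡ 698^2 = 487204 ≡ 358 (mod 731)
10^256 ≡ 358^2 = 128164 ≡ 239 (mod 731)
10^512 ≡ 239^2 = 57121 ≡ 103 (mod 731)
730 = 512 + 128 + 64 + 16 + 8 + 2 in binary powers of 2.
So 10^730 ≡ 103 · 358 · 698 · 375 · 662 · 100 ≡ 461 (mod 731).
Since 461 ≠ 1, base 10 is a Fermat witness: 731 is composite.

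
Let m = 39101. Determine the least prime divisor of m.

61

39101 is odd.
Digit sum 14, not divisible by 3.
Ends in 1: not divisible by 5.
7: 39101 = 7·5585 + 6
11: 39101 = 11·3554 + 7
13: 39101 = 13·3007 + 10
17: 39101 = 17·2300 + 1
19: 39101 = 19·2057 + 18
23: 39101 = 23·1700 + 1
29: 39101 = 29·1348 + 9
31: 39101 = 31·1261 + 10
37: 39101 = 37·1056 + 29
41: 39101 = 41·953 + 28
43: 39101 = 43·909 + 14
47: 39101 = 47·831 + 44
53: 39101 = 53·737 + 40
59: 39101 = 59·662 + 43
61: 39101 = 61·641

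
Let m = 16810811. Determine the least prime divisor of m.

59

16810811 is odd.
Digit sum 26, not divisible by 3.
Ends in 1: not divisible by 5.
7: 16810811 = 7·2401544 + 3
11: 16810811 = 11·1528255 + 6
13: 16810811 = 13·1293139 + 4
17: 16810811 = 17·988871 + 4
19: 16810811 = 19·884779 + 10
23: 16810811 = 23·730904 + 19
29: 16810811 = 29·579683 + 4
31: 16810811 = 31·542284 + 7
37: 16810811 = 37·454346 + 9
41: 16810811 = 41·410019 + 32
43: 16810811 = 43·390949 + 4
47: 16810811 = 47·357676 + 39
53: 16810811 = 53·317185 + 6
59: 16810811 = 59·284929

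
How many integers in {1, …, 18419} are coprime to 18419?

18144

Factor: 18419 = 113 · 163.
φ(18419) = (113−1) · (163−1) = 112 · 162 = 18144.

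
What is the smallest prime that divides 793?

793 is odd.
Digit sum 19, not divisible by 3.
Ends in 3: not divisible by 5.
7: 793 = 7·113 + 2
11: 793 = 11·72 + 1
13: 793 = 13·61

13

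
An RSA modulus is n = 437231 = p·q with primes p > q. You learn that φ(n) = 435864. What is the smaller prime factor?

φ(n) = (p−1)(q−1) = n − (p+q) + 1, so p + q = 437231 − 435864 + 1 = 1368.
p and q are the roots of t² − 1368t + 437231 = 0.
Discriminant: 1368² − 4·437231 = 1871424 − 1748924 = 122500; √122500 = 350.
q = (1368 − 350)/2 = 509, p = (1368 + 350)/2 = 859.
Check: 509 · 859 = 437231.

509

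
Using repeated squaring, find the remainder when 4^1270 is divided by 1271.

1

4^1 ≡ 4 (mod 1271)
4^2 ≡ 4^2 = 16 ≡ 16 (mod 1271)
4^4 ≡ 16^2 = 256 ≡ 256 (mod 1271)
4^8 ≡ 256^2 = 65536 ≡ 715 (mod 1271)
4^16 ≡ 715^2 = 511225 ≡ 283 (mod 1271)
4^32 ≡ 283^2 = 80089 ≡ 16 (mod 1271)
4^64 ≡ 16^2 = 256 ≡ 256 (mod 1271)
4^128 ≡ 256^2 = 65536 ≡ 715 (mod 1271)
4^256 ≡ 715^2 = 511225 ≡ 283 (mod 1271)
4^512 ≡ 283^2 = 80089 ≡ 16 (mod 1271)
4^1024 ≡ 16^2 = 256 ≡ 256 (mod 1271)
1270 = 1024 + 128 + 64 + 32 + 16 + 4 + 2 in binary powers of 2.
So 4^1270 ≡ 256 · 715 · 256 · 16 · 283 · 256 · 16 ≡ 1 (mod 1271).
Since the result is 1, base 4 gives no evidence that 1271 is composite.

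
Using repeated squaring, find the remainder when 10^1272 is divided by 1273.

349

10^1 ≡ 10 (mod 1273)
10^2 ≡ 10^2 = 100 ≡ 100 (mod 1273)
10^4 ≡ 100^2 = 10000 ≡ 1089 (mod 1273)
10^8 ≡ 1089^2 = 1185921 ≡ 758 (mod 1273)
10^16 ≡ 758^2 = 574564 ≡ 441 (mod 1273)
10^32 ≡ 441^2 = 194481 ≡ 985 (mod 1273)
10^64 ≡ 985^2 = 970225 ≡ 199 (mod 1273)
10^128 ≡ 199^2 = 39601 ≡ 138 (mod 1273)
10^256 ≡ 138^2 = 19044 ≡ 1222 (mod 1273)
10^512 ≡ 1222^2 = 1493284 ≡ 55 (mod 1273)
10^1024 ≡ 55^2 = 3025 ≡ 479 (mod 1273)
1272 = 1024 + 128 + 64 + 32 + 16 + 8 in binary powers of 2.
So 10^1272 ≡ 479 · 138 · 199 · 985 · 441 · 758 ≡ 349 (mod 1273).
Since 349 ≠ 1, base 10 is a Fermat witness: 1273 is composite.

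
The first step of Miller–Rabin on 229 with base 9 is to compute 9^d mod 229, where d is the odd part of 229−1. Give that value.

1

229 − 1 = 228 = 2^2 · 57, so d = 57.
9^1 ≡ 9 (mod 229)
9^2 ≡ 9^2 = 81 ≡ 81 (mod 229)
9^4 ≡ 81^2 = 6561 ≡ 149 (mod 229)
9^8 ≡ 149^2 = 22201 ≡ 217 (mod 229)
9^16 ≡ 217^2 = 47089 ≡ 144 (mod 229)
9^32 ≡ 144^2 = 20736 ≡ 126 (mod 229)
57 = 32 + 16 + 8 + 1 in binary powers of 2.
So 9^57 ≡ 126 · 144 · 217 · 9 ≡ 1 (mod 229).
Since 9^d ≡ 1 (mod 229), base 9 does not prove 229 composite.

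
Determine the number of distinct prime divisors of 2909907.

6

2909907 = 3^2 · 323323
323323 = 7 · 46189
46189 = 11 · 4199
4199 = 13 · 323
323 = 17 · 19
2909907 = 3^2 · 7 · 11 · 13 · 17 · 19, which has 6 distinct prime factors.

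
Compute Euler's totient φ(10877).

Factor: 10877 = 73 · 149.
φ(10877) = (73−1) · (149−1) = 72 · 148 = 10656.

10656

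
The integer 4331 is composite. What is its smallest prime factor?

61

4331 is odd.
Digit sum 11, not divisible by 3.
Ends in 1: not divisible by 5.
7: 4331 = 7·618 + 5
11: 4331 = 11·393 + 8
13: 4331 = 13·333 + 2
17: 4331 = 17·254 + 13
19: 4331 = 19·227 + 18
23: 4331 = 23·188 + 7
29: 4331 = 29·149 + 10
31: 4331 = 31·139 + 22
37: 4331 = 37·117 + 2
41: 4331 = 41·105 + 26
43: 4331 = 43·100 + 31
47: 4331 = 47·92 + 7
53: 4331 = 53·81 + 38
59: 4331 = 59·73 + 24
61: 4331 = 61·71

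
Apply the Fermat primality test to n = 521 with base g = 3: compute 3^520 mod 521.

1

3^1 ≡ 3 (mod 521)
3^2 ≡ 3^2 = 9 ≡ 9 (mod 521)
3^4 ≡ 9^2 = 81 ≡ 81 (mod 521)
3^8 ≡ 81^2 = 6561 ≡ 309 (mod 521)
3^16 ≡ 309^2 = 95481 ≡ 138 (mod 521)
3^32 ≡ 138^2 = 19044 ≡ 288 (mod 521)
3^64 ≡ 288^2 = 82944 ≡ 105 (mod 521)
3^128 ≡ 105^2 = 11025 ≡ 84 (mod 521)
3^256 ≡ 84^2 = 7056 ≡ 283 (mod 521)
3^512 ≡ 283^2 = 80089 ≡ 376 (mod 521)
520 = 512 + 8 in binary powers of 2.
So 3^520 ≡ 376 · 309 ≡ 1 (mod 521).
Since the result is 1, base 3 gives no evidence that 521 is composite.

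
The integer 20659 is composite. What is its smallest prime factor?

73

20659 is odd.
Digit sum 22, not divisible by 3.
Ends in 9: not divisible by 5.
7: 20659 = 7·2951 + 2
11: 20659 = 11·1878 + 1
13: 20659 = 13·1589 + 2
17: 20659 = 17·1215 + 4
19: 20659 = 19·1087 + 6
23: 20659 = 23·898 + 5
29: 20659 = 29·712 + 11
31: 20659 = 31·666 + 13
37: 20659 = 37·558 + 13
41: 20659 = 41·503 + 36
43: 20659 = 43·480 + 19
47: 20659 = 47·439 + 26
53: 20659 = 53·389 + 42
59: 20659 = 59·350 + 9
61: 20659 = 61·338 + 41
67: 20659 = 67·308 + 23
71: 20659 = 71·290 + 69
73: 20659 = 73·283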